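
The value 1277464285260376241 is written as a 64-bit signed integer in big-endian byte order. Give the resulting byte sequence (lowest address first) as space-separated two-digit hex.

1277464285260376241 in hexadecimal, padded to 64 bits, is 0x11BA76FFC83168B1.
Split into bytes (most-significant first): 11 BA 76 FF C8 31 68 B1.
In big-endian order the high byte comes first in memory.
So the memory order matches the most-significant-first order: 11 BA 76 FF C8 31 68 B1.

11 BA 76 FF C8 31 68 B1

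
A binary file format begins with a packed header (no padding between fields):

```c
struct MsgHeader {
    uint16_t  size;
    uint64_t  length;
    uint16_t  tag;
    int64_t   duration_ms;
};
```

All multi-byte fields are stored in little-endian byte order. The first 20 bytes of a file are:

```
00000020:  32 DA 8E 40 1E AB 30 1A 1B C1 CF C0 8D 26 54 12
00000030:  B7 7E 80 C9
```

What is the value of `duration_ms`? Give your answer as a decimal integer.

-3926999550315452787

`duration_ms` follows `size` (2 B), `length` (8 B), `tag` (2 B), so it starts at offset 2 + 8 + 2 = 12 and occupies 8 bytes.
Bytes at offsets 12..19: 8D 26 54 12 B7 7E 80 C9.
Little-endian: lowest address holds the least-significant byte.
Reassemble most-significant byte first: C9 80 7E B7 12 54 26 8D → 0xC9807EB71254268D.
Top bit is set, so as a signed 64-bit value this is 0xC9807EB71254268D − 2^64 = -3926999550315452787.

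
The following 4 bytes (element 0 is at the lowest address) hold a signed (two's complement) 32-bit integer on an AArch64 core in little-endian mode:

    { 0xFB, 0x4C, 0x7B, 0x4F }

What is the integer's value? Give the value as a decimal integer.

1333480699

Little-endian stores the least-significant byte at the lowest address.
Reassemble most-significant byte first: 4F 7B 4C FB → 0x4F7B4CFB.
0x4F7B4CFB = 1333480699.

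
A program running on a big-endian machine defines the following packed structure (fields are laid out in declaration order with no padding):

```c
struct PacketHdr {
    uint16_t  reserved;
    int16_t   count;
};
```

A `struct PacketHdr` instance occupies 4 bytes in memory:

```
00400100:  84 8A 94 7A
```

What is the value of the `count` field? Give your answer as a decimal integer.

-27526

`count` follows `reserved` (2 bytes), so it starts at byte offset 2 and occupies 2 bytes.
Bytes at offsets 2..3: 94 7A.
Big-endian: lowest address holds the most-significant byte.
The bytes are already most-significant first: 0x947A.
Top bit is set, so as a signed 16-bit value this is 0x947A − 2^16 = -27526.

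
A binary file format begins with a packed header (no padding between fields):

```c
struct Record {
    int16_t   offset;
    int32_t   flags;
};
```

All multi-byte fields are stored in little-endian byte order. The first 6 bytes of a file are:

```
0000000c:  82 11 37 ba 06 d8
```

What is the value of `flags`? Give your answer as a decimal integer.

-670647753

`flags` follows `offset` (2 bytes), so it starts at byte offset 2 and occupies 4 bytes.
Bytes at offsets 2..5: 37 BA 06 D8.
Little-endian stores the least-significant byte at the lowest address.
Reassemble most-significant byte first: D8 06 BA 37 → 0xD806BA37.
Top bit is set, so as a signed 32-bit value this is 0xD806BA37 − 2^32 = -670647753.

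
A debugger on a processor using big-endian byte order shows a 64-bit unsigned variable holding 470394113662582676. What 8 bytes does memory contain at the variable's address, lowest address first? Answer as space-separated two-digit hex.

06 87 2C F4 41 4A FF 94

470394113662582676 in hexadecimal, padded to 64 bits, is 0x06872CF4414AFF94.
Split into bytes (most-significant first): 06 87 2C F4 41 4A FF 94.
In big-endian order the high byte comes first in memory.
So the memory order matches the most-significant-first order: 06 87 2C F4 41 4A FF 94.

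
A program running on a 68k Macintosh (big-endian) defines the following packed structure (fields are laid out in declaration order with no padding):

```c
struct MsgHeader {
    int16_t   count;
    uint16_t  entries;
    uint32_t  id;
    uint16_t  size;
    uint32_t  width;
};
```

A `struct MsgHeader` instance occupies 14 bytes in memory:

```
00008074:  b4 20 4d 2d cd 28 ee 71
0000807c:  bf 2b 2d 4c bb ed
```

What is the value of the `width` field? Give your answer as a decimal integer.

`width` follows `count` (2 B), `entries` (2 B), `id` (4 B), `size` (2 B), so it starts at offset 2 + 2 + 4 + 2 = 10 and occupies 4 bytes.
Bytes at offsets 10..13: 2D 4C BB ED.
In big-endian order the high byte comes first in memory.
The bytes are already most-significant first: 0x2D4CBBED.
0x2D4CBBED = 760003565.

760003565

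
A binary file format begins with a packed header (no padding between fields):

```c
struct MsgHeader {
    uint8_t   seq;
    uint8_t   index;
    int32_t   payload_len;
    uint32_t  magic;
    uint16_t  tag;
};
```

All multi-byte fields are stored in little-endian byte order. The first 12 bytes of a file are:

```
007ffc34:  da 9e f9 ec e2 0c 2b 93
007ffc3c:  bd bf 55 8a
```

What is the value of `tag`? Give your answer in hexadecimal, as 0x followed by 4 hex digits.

0x8A55

`tag` follows `seq` (1 B), `index` (1 B), `payload_len` (4 B), `magic` (4 B), so it starts at offset 1 + 1 + 4 + 4 = 10 and occupies 2 bytes.
Bytes at offsets 10..11: 55 8A.
In little-endian order the low byte comes first in memory.
Reassemble most-significant byte first: 8A 55 → 0x8A55.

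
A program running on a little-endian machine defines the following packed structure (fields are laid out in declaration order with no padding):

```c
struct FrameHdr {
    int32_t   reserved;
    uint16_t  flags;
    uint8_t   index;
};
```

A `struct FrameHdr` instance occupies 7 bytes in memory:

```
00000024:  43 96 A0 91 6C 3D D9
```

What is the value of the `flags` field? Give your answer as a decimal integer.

`flags` follows `reserved` (4 bytes), so it starts at byte offset 4 and occupies 2 bytes.
Bytes at offsets 4..5: 6C 3D.
In little-endian order the low byte comes first in memory.
Reassemble most-significant byte first: 3D 6C → 0x3D6C.
0x3D6C = 15724.

15724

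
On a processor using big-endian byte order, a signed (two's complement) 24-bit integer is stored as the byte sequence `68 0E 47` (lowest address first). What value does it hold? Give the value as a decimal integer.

6819399

In big-endian order the high byte comes first in memory.
The bytes are already most-significant first: 0x680E47.
0x680E47 = 6819399.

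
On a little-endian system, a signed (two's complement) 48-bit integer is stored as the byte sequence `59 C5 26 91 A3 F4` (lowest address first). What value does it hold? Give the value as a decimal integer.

-12491624626855

Little-endian: lowest address holds the least-significant byte.
Reassemble most-significant byte first: F4 A3 91 26 C5 59 → 0xF4A39126C559.
Top bit is set, so as a signed 48-bit value this is 0xF4A39126C559 − 2^48 = -12491624626855.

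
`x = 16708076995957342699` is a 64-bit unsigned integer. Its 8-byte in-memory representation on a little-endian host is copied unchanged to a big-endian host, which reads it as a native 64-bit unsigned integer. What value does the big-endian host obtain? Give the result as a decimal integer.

16708076995957342699 in 64-bit hexadecimal is 0xE7DF03812FE9C1EB.
Stored little-endian, the bytes at ascending addresses are EB C1 E9 2F 81 03 DF E7.
Read back as big-endian, the last byte is least significant, giving 0xEBC1E92F8103DFE7.
0xEBC1E92F8103DFE7 = 16988115659655471079.

16988115659655471079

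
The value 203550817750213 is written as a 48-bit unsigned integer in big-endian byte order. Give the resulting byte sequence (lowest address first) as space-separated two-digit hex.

B9 20 DE 2F 8C C5

203550817750213 in hexadecimal, padded to 48 bits, is 0xB920DE2F8CC5.
Split into bytes (most-significant first): B9 20 DE 2F 8C C5.
In big-endian order the high byte comes first in memory.
So the memory order matches the most-significant-first order: B9 20 DE 2F 8C C5.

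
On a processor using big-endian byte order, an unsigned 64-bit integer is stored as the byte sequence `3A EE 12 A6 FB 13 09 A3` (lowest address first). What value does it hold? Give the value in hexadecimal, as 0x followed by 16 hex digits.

0x3AEE12A6FB1309A3

Big-endian stores the most-significant byte at the lowest address.
The bytes are already most-significant first: 0x3AEE12A6FB1309A3.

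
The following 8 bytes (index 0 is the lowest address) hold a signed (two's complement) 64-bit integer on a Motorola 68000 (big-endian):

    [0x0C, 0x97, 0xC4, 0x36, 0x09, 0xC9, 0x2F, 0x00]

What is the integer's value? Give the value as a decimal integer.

Big-endian: lowest address holds the most-significant byte.
The bytes are already most-significant first: 0x0C97C43609C92F00.
0x0C97C43609C92F00 = 907409586309902080.

907409586309902080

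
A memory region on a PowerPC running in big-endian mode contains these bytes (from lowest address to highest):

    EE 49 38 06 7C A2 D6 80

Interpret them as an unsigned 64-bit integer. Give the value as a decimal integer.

17170316654838732416

In big-endian order the high byte comes first in memory.
The bytes are already most-significant first: 0xEE4938067CA2D680.
0xEE4938067CA2D680 = 17170316654838732416.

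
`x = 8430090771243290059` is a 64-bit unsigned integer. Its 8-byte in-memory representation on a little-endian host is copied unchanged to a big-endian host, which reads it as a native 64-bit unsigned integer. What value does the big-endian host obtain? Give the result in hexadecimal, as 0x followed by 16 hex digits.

0xCB4D4154E4B2FD74

8430090771243290059 in 64-bit hexadecimal is 0x74FDB2E454414DCB.
Stored little-endian, the bytes at ascending addresses are CB 4D 41 54 E4 B2 FD 74.
Read back as big-endian, the last byte is least significant, giving 0xCB4D4154E4B2FD74.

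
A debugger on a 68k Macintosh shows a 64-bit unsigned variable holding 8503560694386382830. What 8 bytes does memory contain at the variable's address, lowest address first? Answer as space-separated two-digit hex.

76 02 B7 65 D2 DF D7 EE

8503560694386382830 in hexadecimal, padded to 64 bits, is 0x7602B765D2DFD7EE.
Split into bytes (most-significant first): 76 02 B7 65 D2 DF D7 EE.
Big-endian: lowest address holds the most-significant byte.
So the memory order matches the most-significant-first order: 76 02 B7 65 D2 DF D7 EE.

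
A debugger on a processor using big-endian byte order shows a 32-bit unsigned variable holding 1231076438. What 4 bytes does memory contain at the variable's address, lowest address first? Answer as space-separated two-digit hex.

49 60 BC 56

1231076438 in hexadecimal, padded to 32 bits, is 0x4960BC56.
Split into bytes (most-significant first): 49 60 BC 56.
Big-endian: lowest address holds the most-significant byte.
So the memory order matches the most-significant-first order: 49 60 BC 56.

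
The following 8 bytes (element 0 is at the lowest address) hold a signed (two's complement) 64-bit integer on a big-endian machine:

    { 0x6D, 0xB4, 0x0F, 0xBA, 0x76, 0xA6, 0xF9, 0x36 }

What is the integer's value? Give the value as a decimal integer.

7904960539471051062

Big-endian: lowest address holds the most-significant byte.
The bytes are already most-significant first: 0x6DB40FBA76A6F936.
0x6DB40FBA76A6F936 = 7904960539471051062.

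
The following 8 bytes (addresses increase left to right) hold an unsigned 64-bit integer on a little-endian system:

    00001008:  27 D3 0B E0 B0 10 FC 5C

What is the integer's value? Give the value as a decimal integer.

6700248697479615271

Little-endian: lowest address holds the least-significant byte.
Reassemble most-significant byte first: 5C FC 10 B0 E0 0B D3 27 → 0x5CFC10B0E00BD327.
0x5CFC10B0E00BD327 = 6700248697479615271.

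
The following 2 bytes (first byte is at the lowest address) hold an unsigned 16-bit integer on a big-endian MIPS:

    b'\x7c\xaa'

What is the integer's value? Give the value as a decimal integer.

In big-endian order the high byte comes first in memory.
The bytes are already most-significant first: 0x7CAA.
0x7CAA = 31914.

31914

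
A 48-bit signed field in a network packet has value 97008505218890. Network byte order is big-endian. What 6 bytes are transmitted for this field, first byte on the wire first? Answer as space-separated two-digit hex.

58 3A 8D 7E 67 4A

97008505218890 in hexadecimal, padded to 48 bits, is 0x583A8D7E674A.
Split into bytes (most-significant first): 58 3A 8D 7E 67 4A.
Big-endian stores the most-significant byte at the lowest address.
So the memory order matches the most-significant-first order: 58 3A 8D 7E 67 4A.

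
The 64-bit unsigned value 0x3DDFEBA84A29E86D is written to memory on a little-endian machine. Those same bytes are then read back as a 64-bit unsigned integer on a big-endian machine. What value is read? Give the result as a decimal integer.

7919625345369366333

Stored little-endian, the bytes at ascending addresses are 6D E8 29 4A A8 EB DF 3D.
Read back as big-endian, the last byte is least significant, giving 0x6DE8294AA8EBDF3D.
0x6DE8294AA8EBDF3D = 7919625345369366333.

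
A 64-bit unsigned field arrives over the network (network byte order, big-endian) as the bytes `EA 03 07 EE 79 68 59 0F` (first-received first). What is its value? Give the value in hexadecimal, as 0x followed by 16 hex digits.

0xEA0307EE7968590F

In big-endian order the high byte comes first in memory.
The bytes are already most-significant first: 0xEA0307EE7968590F.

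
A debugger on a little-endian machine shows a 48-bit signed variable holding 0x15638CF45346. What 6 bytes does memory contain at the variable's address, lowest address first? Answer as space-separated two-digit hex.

Split into bytes (most-significant first): 15 63 8C F4 53 46.
In little-endian order the low byte comes first in memory.
So at ascending addresses the bytes are 46 53 F4 8C 63 15.

46 53 F4 8C 63 15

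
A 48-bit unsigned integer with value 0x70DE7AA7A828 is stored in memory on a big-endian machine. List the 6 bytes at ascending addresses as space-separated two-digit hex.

70 DE 7A A7 A8 28

Split into bytes (most-significant first): 70 DE 7A A7 A8 28.
Big-endian: lowest address holds the most-significant byte.
So the memory order matches the most-significant-first order: 70 DE 7A A7 A8 28.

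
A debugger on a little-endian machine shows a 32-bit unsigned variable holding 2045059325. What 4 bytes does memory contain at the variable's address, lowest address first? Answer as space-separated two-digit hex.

2045059325 in hexadecimal, padded to 32 bits, is 0x79E520FD.
Split into bytes (most-significant first): 79 E5 20 FD.
Little-endian: lowest address holds the least-significant byte.
So at ascending addresses the bytes are FD 20 E5 79.

FD 20 E5 79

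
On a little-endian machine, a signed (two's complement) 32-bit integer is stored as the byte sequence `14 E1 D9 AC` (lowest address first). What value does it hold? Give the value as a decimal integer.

Little-endian stores the least-significant byte at the lowest address.
Reassemble most-significant byte first: AC D9 E1 14 → 0xACD9E114.
Top bit is set, so as a signed 32-bit value this is 0xACD9E114 − 2^32 = -1395007212.

-1395007212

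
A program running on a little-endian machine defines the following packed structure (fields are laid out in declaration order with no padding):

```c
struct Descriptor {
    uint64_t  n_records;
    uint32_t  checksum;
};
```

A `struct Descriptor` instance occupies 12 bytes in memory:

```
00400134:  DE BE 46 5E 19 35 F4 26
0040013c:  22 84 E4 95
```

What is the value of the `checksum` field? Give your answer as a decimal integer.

`checksum` follows `n_records` (8 bytes), so it starts at byte offset 8 and occupies 4 bytes.
Bytes at offsets 8..11: 22 84 E4 95.
Little-endian stores the least-significant byte at the lowest address.
Reassemble most-significant byte first: 95 E4 84 22 → 0x95E48422.
0x95E48422 = 2514781218.

2514781218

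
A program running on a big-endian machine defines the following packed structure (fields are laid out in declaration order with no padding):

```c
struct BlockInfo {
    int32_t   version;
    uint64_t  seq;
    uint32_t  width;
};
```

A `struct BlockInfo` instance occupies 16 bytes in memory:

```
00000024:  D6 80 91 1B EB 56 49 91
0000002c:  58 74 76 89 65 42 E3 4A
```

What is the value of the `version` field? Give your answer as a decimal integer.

`version` is the first field, at byte offset 0, occupying 4 bytes.
Bytes at offsets 0..3: D6 80 91 1B.
In big-endian order the high byte comes first in memory.
The bytes are already most-significant first: 0xD680911B.
Top bit is set, so as a signed 32-bit value this is 0xD680911B − 2^32 = -696217317.

-696217317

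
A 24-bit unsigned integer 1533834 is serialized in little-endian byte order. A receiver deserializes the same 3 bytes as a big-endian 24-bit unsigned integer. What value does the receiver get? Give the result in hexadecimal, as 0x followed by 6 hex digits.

0x8A6717

1533834 in 24-bit hexadecimal is 0x17678A.
Stored little-endian, the bytes at ascending addresses are 8A 67 17.
Read back as big-endian, the last byte is least significant, giving 0x8A6717.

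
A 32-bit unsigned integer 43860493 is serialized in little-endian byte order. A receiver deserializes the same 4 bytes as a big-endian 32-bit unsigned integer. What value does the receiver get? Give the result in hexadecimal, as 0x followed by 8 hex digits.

43860493 in 32-bit hexadecimal is 0x029D420D.
Stored little-endian, the bytes at ascending addresses are 0D 42 9D 02.
Read back as big-endian, the last byte is least significant, giving 0x0D429D02.

0x0D429D02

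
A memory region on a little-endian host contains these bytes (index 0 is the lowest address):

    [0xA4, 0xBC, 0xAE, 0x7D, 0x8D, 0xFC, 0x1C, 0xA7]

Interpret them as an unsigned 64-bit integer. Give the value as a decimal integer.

12041777188311055524

Little-endian: lowest address holds the least-significant byte.
Reassemble most-significant byte first: A7 1C FC 8D 7D AE BC A4 → 0xA71CFC8D7DAEBCA4.
0xA71CFC8D7DAEBCA4 = 12041777188311055524.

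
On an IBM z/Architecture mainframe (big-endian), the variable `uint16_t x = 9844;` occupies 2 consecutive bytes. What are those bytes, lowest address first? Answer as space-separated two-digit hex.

9844 in hexadecimal, padded to 16 bits, is 0x2674.
Split into bytes (most-significant first): 26 74.
Big-endian stores the most-significant byte at the lowest address.
So the memory order matches the most-significant-first order: 26 74.

26 74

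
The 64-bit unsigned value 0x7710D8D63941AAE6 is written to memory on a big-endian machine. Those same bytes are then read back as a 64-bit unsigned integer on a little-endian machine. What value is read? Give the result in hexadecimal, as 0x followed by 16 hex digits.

0xE6AA4139D6D81077

Stored big-endian, the bytes at ascending addresses are 77 10 D8 D6 39 41 AA E6.
Read back as little-endian, the first byte is least significant, giving 0xE6AA4139D6D81077.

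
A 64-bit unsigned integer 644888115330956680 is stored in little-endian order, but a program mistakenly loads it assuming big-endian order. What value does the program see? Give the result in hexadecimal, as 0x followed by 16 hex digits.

0x883D2CFA521AF308

644888115330956680 in 64-bit hexadecimal is 0x08F31A52FA2C3D88.
Stored little-endian, the bytes at ascending addresses are 88 3D 2C FA 52 1A F3 08.
Read back as big-endian, the last byte is least significant, giving 0x883D2CFA521AF308.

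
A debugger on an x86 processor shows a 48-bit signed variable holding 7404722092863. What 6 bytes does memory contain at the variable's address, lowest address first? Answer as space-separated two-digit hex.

7404722092863 in hexadecimal, padded to 48 bits, is 0x06BC0BD47B3F.
Split into bytes (most-significant first): 06 BC 0B D4 7B 3F.
Little-endian stores the least-significant byte at the lowest address.
So at ascending addresses the bytes are 3F 7B D4 0B BC 06.

3F 7B D4 0B BC 06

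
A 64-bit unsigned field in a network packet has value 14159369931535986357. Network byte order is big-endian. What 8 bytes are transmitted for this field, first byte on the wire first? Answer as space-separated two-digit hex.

14159369931535986357 in hexadecimal, padded to 64 bits, is 0xC4802FEEE48CAEB5.
Split into bytes (most-significant first): C4 80 2F EE E4 8C AE B5.
Big-endian stores the most-significant byte at the lowest address.
So the memory order matches the most-significant-first order: C4 80 2F EE E4 8C AE B5.

C4 80 2F EE E4 8C AE B5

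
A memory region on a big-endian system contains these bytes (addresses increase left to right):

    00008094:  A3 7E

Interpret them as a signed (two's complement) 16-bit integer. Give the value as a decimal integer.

Big-endian: lowest address holds the most-significant byte.
The bytes are already most-significant first: 0xA37E.
Top bit is set, so as a signed 16-bit value this is 0xA37E − 2^16 = -23682.

-23682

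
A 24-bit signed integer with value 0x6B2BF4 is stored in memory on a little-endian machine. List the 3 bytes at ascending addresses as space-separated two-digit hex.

F4 2B 6B

Split into bytes (most-significant first): 6B 2B F4.
Little-endian: lowest address holds the least-significant byte.
So at ascending addresses the bytes are F4 2B 6B.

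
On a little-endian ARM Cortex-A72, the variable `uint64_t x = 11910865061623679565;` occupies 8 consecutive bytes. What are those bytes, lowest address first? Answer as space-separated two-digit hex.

11910865061623679565 in hexadecimal, padded to 64 bits, is 0xA54BE4AAC5B0CA4D.
Split into bytes (most-significant first): A5 4B E4 AA C5 B0 CA 4D.
Little-endian: lowest address holds the least-significant byte.
So at ascending addresses the bytes are 4D CA B0 C5 AA E4 4B A5.

4D CA B0 C5 AA E4 4B A5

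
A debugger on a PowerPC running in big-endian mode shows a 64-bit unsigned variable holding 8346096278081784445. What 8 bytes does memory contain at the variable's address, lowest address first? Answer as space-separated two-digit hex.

8346096278081784445 in hexadecimal, padded to 64 bits, is 0x73D34A586C464A7D.
Split into bytes (most-significant first): 73 D3 4A 58 6C 46 4A 7D.
Big-endian: lowest address holds the most-significant byte.
So the memory order matches the most-significant-first order: 73 D3 4A 58 6C 46 4A 7D.

73 D3 4A 58 6C 46 4A 7D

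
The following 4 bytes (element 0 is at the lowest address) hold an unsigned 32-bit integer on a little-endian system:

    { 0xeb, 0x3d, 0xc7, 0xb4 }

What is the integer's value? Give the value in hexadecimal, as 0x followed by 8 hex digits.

0xB4C73DEB

In little-endian order the low byte comes first in memory.
Reassemble most-significant byte first: B4 C7 3D EB → 0xB4C73DEB.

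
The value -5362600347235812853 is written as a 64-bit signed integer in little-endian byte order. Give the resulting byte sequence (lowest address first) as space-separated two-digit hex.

0B 7A 9F 7E 65 37 94 B5

Two's complement of -5362600347235812853 in 64 bits: 5362600347235812853 = 0x4A6BC89A816085F5; invert → 0xB59437657E9F7A0A; add 1 → 0xB59437657E9F7A0B.
Split into bytes (most-significant first): B5 94 37 65 7E 9F 7A 0B.
Little-endian stores the least-significant byte at the lowest address.
So at ascending addresses the bytes are 0B 7A 9F 7E 65 37 94 B5.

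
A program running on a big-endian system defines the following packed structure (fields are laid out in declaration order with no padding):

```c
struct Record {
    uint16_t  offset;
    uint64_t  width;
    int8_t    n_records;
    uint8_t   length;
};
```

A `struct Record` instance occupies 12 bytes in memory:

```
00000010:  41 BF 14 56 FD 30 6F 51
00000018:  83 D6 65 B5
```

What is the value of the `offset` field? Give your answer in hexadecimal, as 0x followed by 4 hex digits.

0x41BF

`offset` is the first field, at byte offset 0, occupying 2 bytes.
Bytes at offsets 0..1: 41 BF.
In big-endian order the high byte comes first in memory.
The bytes are already most-significant first: 0x41BF.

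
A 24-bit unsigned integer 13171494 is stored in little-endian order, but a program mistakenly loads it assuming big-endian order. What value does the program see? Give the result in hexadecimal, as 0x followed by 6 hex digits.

13171494 in 24-bit hexadecimal is 0xC8FB26.
Stored little-endian, the bytes at ascending addresses are 26 FB C8.
Read back as big-endian, the last byte is least significant, giving 0x26FBC8.

0x26FBC8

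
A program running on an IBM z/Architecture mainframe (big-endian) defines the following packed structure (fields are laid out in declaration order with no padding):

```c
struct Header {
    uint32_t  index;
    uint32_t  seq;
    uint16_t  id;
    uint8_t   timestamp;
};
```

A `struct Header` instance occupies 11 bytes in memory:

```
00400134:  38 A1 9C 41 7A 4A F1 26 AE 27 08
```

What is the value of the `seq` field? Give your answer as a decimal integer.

`seq` follows `index` (4 bytes), so it starts at byte offset 4 and occupies 4 bytes.
Bytes at offsets 4..7: 7A 4A F1 26.
Big-endian: lowest address holds the most-significant byte.
The bytes are already most-significant first: 0x7A4AF126.
0x7A4AF126 = 2051731750.

2051731750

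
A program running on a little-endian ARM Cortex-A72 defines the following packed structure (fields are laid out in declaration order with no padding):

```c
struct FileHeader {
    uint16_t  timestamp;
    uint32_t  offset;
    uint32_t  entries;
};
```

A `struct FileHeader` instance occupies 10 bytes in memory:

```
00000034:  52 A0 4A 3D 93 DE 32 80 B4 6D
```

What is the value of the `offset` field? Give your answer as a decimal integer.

`offset` follows `timestamp` (2 bytes), so it starts at byte offset 2 and occupies 4 bytes.
Bytes at offsets 2..5: 4A 3D 93 DE.
In little-endian order the low byte comes first in memory.
Reassemble most-significant byte first: DE 93 3D 4A → 0xDE933D4A.
0xDE933D4A = 3734191434.

3734191434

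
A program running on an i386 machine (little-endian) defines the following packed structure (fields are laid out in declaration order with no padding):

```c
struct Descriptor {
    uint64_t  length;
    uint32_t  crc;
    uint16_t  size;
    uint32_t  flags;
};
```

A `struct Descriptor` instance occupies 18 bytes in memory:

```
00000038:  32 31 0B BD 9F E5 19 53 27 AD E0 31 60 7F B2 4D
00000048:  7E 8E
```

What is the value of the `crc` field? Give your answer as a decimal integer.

`crc` follows `length` (8 bytes), so it starts at byte offset 8 and occupies 4 bytes.
Bytes at offsets 8..11: 27 AD E0 31.
Little-endian: lowest address holds the least-significant byte.
Reassemble most-significant byte first: 31 E0 AD 27 → 0x31E0AD27.
0x31E0AD27 = 836807975.

836807975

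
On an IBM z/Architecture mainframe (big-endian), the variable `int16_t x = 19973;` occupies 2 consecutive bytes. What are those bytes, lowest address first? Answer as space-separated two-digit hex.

4E 05

19973 in hexadecimal, padded to 16 bits, is 0x4E05.
Split into bytes (most-significant first): 4E 05.
Big-endian stores the most-significant byte at the lowest address.
So the memory order matches the most-significant-first order: 4E 05.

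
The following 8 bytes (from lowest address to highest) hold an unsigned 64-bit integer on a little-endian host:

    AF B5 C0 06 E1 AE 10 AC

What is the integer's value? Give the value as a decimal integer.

Little-endian: lowest address holds the least-significant byte.
Reassemble most-significant byte first: AC 10 AE E1 06 C0 B5 AF → 0xAC10AEE106C0B5AF.
0xAC10AEE106C0B5AF = 12398602055655142831.

12398602055655142831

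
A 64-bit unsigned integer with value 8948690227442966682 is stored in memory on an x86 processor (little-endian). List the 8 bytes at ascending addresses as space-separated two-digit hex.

8948690227442966682 in hexadecimal, padded to 64 bits, is 0x7C30225983BF609A.
Split into bytes (most-significant first): 7C 30 22 59 83 BF 60 9A.
Little-endian: lowest address holds the least-significant byte.
So at ascending addresses the bytes are 9A 60 BF 83 59 22 30 7C.

9A 60 BF 83 59 22 30 7C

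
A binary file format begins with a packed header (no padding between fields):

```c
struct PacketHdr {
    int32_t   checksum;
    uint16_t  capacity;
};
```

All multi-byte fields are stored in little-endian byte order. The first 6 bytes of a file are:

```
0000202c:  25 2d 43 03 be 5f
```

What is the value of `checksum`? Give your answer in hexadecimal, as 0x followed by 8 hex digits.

0x03432D25

`checksum` is the first field, at byte offset 0, occupying 4 bytes.
Bytes at offsets 0..3: 25 2D 43 03.
In little-endian order the low byte comes first in memory.
Reassemble most-significant byte first: 03 43 2D 25 → 0x03432D25.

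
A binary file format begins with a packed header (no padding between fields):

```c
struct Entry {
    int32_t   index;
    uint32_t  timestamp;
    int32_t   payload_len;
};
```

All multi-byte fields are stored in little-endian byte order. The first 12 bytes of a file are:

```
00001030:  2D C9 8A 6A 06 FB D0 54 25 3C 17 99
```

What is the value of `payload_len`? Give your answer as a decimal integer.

-1726530523

`payload_len` follows `index` (4 B), `timestamp` (4 B), so it starts at offset 4 + 4 = 8 and occupies 4 bytes.
Bytes at offsets 8..11: 25 3C 17 99.
In little-endian order the low byte comes first in memory.
Reassemble most-significant byte first: 99 17 3C 25 → 0x99173C25.
Top bit is set, so as a signed 32-bit value this is 0x99173C25 − 2^32 = -1726530523.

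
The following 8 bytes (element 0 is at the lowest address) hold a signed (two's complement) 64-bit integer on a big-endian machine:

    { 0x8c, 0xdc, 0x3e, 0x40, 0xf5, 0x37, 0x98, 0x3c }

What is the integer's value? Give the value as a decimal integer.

Big-endian stores the most-significant byte at the lowest address.
The bytes are already most-significant first: 0x8CDC3E40F537983C.
Top bit is set, so as a signed 64-bit value this is 0x8CDC3E40F537983C − 2^64 = -8296687964810405828.

-8296687964810405828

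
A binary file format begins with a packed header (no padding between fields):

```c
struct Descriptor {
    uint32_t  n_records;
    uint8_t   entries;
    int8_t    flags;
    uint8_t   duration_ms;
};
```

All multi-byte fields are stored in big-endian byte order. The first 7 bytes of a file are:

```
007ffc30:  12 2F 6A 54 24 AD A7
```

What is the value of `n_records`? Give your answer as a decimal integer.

305097300

`n_records` is the first field, at byte offset 0, occupying 4 bytes.
Bytes at offsets 0..3: 12 2F 6A 54.
Big-endian stores the most-significant byte at the lowest address.
The bytes are already most-significant first: 0x122F6A54.
0x122F6A54 = 305097300.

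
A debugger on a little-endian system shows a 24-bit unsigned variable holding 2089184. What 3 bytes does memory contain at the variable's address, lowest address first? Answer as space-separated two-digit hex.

E0 E0 1F

2089184 in hexadecimal, padded to 24 bits, is 0x1FE0E0.
Split into bytes (most-significant first): 1F E0 E0.
In little-endian order the low byte comes first in memory.
So at ascending addresses the bytes are E0 E0 1F.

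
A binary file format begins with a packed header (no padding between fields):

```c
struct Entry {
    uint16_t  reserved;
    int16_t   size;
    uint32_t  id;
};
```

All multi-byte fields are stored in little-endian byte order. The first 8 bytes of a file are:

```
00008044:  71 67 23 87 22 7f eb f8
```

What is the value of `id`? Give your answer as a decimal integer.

4176183074

`id` follows `reserved` (2 B), `size` (2 B), so it starts at offset 2 + 2 = 4 and occupies 4 bytes.
Bytes at offsets 4..7: 22 7F EB F8.
Little-endian stores the least-significant byte at the lowest address.
Reassemble most-significant byte first: F8 EB 7F 22 → 0xF8EB7F22.
0xF8EB7F22 = 4176183074.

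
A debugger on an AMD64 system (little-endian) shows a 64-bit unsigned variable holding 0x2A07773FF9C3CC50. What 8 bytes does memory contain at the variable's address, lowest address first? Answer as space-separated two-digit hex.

50 CC C3 F9 3F 77 07 2A

Split into bytes (most-significant first): 2A 07 77 3F F9 C3 CC 50.
Little-endian: lowest address holds the least-significant byte.
So at ascending addresses the bytes are 50 CC C3 F9 3F 77 07 2A.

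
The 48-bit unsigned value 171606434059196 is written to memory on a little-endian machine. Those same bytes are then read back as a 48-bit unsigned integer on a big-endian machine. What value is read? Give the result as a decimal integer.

171606434059196 in 48-bit hexadecimal is 0x9C133C8B13BC.
Stored little-endian, the bytes at ascending addresses are BC 13 8B 3C 13 9C.
Read back as big-endian, the last byte is least significant, giving 0xBC138B3C139C.
0xBC138B3C139C = 206792126370716.

206792126370716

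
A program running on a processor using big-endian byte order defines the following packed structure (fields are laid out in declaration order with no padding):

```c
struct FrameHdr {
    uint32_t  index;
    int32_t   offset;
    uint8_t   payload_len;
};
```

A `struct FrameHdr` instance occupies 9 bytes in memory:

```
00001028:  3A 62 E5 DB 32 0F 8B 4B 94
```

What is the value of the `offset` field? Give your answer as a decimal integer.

839879499

`offset` follows `index` (4 bytes), so it starts at byte offset 4 and occupies 4 bytes.
Bytes at offsets 4..7: 32 0F 8B 4B.
Big-endian: lowest address holds the most-significant byte.
The bytes are already most-significant first: 0x320F8B4B.
0x320F8B4B = 839879499.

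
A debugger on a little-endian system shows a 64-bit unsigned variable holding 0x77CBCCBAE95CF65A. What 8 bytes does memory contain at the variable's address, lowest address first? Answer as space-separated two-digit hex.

Split into bytes (most-significant first): 77 CB CC BA E9 5C F6 5A.
In little-endian order the low byte comes first in memory.
So at ascending addresses the bytes are 5A F6 5C E9 BA CC CB 77.

5A F6 5C E9 BA CC CB 77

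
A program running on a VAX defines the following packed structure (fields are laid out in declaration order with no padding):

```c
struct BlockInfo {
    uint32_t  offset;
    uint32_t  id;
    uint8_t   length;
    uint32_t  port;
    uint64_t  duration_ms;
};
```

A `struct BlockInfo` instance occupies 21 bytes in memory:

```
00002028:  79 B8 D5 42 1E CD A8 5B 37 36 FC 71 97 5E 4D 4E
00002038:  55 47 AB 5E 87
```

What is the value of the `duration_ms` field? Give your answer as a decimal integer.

9754422165793295710

`duration_ms` follows `offset` (4 B), `id` (4 B), `length` (1 B), `port` (4 B), so it starts at offset 4 + 4 + 1 + 4 = 13 and occupies 8 bytes.
Bytes at offsets 13..20: 5E 4D 4E 55 47 AB 5E 87.
Little-endian: lowest address holds the least-significant byte.
Reassemble most-significant byte first: 87 5E AB 47 55 4E 4D 5E → 0x875EAB47554E4D5E.
0x875EAB47554E4D5E = 9754422165793295710.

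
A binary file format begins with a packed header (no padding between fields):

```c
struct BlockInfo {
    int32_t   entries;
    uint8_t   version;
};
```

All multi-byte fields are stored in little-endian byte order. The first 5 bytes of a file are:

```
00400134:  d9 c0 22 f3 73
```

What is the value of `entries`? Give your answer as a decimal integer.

`entries` is the first field, at byte offset 0, occupying 4 bytes.
Bytes at offsets 0..3: D9 C0 22 F3.
In little-endian order the low byte comes first in memory.
Reassemble most-significant byte first: F3 22 C0 D9 → 0xF322C0D9.
Top bit is set, so as a signed 32-bit value this is 0xF322C0D9 − 2^32 = -215826215.

-215826215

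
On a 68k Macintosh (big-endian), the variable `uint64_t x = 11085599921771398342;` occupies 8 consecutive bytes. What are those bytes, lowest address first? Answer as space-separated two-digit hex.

11085599921771398342 in hexadecimal, padded to 64 bits, is 0x99D7F665134844C6.
Split into bytes (most-significant first): 99 D7 F6 65 13 48 44 C6.
Big-endian: lowest address holds the most-significant byte.
So the memory order matches the most-significant-first order: 99 D7 F6 65 13 48 44 C6.

99 D7 F6 65 13 48 44 C6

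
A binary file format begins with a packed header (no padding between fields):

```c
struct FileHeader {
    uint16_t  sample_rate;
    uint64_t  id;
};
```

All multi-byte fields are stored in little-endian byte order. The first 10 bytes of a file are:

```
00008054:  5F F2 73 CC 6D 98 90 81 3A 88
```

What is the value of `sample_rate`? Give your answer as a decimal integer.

62047

`sample_rate` is the first field, at byte offset 0, occupying 2 bytes.
Bytes at offsets 0..1: 5F F2.
In little-endian order the low byte comes first in memory.
Reassemble most-significant byte first: F2 5F → 0xF25F.
0xF25F = 62047.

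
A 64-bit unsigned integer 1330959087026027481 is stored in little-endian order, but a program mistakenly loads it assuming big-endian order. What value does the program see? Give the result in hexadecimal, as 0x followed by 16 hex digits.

0xD9BBC3E83C847812

1330959087026027481 in 64-bit hexadecimal is 0x1278843CE8C3BBD9.
Stored little-endian, the bytes at ascending addresses are D9 BB C3 E8 3C 84 78 12.
Read back as big-endian, the last byte is least significant, giving 0xD9BBC3E83C847812.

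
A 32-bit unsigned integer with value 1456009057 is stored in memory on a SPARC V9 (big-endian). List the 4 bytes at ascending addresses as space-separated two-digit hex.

1456009057 in hexadecimal, padded to 32 bits, is 0x56C8EF61.
Split into bytes (most-significant first): 56 C8 EF 61.
Big-endian stores the most-significant byte at the lowest address.
So the memory order matches the most-significant-first order: 56 C8 EF 61.

56 C8 EF 61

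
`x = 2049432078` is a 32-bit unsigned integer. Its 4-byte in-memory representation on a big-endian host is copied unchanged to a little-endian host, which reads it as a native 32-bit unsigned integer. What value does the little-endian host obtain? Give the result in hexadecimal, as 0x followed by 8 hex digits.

0x0EDA277A

2049432078 in 32-bit hexadecimal is 0x7A27DA0E.
Stored big-endian, the bytes at ascending addresses are 7A 27 DA 0E.
Read back as little-endian, the first byte is least significant, giving 0x0EDA277A.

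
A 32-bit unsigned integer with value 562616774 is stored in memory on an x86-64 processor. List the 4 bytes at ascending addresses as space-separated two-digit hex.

562616774 in hexadecimal, padded to 32 bits, is 0x2188D9C6.
Split into bytes (most-significant first): 21 88 D9 C6.
Little-endian stores the least-significant byte at the lowest address.
So at ascending addresses the bytes are C6 D9 88 21.

C6 D9 88 21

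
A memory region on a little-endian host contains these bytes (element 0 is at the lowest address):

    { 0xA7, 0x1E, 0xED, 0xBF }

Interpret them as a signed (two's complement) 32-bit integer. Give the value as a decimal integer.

-1074979161

Little-endian: lowest address holds the least-significant byte.
Reassemble most-significant byte first: BF ED 1E A7 → 0xBFED1EA7.
Top bit is set, so as a signed 32-bit value this is 0xBFED1EA7 − 2^32 = -1074979161.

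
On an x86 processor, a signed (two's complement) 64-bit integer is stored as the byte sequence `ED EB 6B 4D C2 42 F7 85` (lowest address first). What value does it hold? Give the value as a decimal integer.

-8793486345127597075

In little-endian order the low byte comes first in memory.
Reassemble most-significant byte first: 85 F7 42 C2 4D 6B EB ED → 0x85F742C24D6BEBED.
Top bit is set, so as a signed 64-bit value this is 0x85F742C24D6BEBED − 2^64 = -8793486345127597075.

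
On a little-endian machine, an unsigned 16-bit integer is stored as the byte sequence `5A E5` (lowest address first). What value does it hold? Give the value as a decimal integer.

58714

In little-endian order the low byte comes first in memory.
Reassemble most-significant byte first: E5 5A → 0xE55A.
0xE55A = 58714.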